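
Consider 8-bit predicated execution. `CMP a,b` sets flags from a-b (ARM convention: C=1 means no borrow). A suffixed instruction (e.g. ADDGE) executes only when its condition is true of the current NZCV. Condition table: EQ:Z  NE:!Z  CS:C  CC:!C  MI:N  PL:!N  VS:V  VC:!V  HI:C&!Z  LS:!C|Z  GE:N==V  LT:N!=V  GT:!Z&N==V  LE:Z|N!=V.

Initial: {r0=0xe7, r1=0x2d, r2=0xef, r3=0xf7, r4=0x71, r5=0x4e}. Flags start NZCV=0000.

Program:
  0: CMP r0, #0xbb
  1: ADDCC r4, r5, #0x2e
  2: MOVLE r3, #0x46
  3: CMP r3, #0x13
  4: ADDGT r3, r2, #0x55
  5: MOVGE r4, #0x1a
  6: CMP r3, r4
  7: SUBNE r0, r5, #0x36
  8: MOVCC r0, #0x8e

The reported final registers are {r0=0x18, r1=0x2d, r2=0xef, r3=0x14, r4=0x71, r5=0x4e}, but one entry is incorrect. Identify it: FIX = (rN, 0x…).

[0] flags=0010 → (cmp)
[1] flags=0010 CC?F → skip
[2] flags=0010 LE?F → skip
[3] flags=1010 → (cmp)
[4] flags=1010 GT?F → skip
[5] flags=1010 GE?F → skip
[6] flags=1010 → (cmp)
[7] flags=1010 NE?T → r0=0x18
[8] flags=1010 CC?F → skip

FIX = (r3, 0xf7)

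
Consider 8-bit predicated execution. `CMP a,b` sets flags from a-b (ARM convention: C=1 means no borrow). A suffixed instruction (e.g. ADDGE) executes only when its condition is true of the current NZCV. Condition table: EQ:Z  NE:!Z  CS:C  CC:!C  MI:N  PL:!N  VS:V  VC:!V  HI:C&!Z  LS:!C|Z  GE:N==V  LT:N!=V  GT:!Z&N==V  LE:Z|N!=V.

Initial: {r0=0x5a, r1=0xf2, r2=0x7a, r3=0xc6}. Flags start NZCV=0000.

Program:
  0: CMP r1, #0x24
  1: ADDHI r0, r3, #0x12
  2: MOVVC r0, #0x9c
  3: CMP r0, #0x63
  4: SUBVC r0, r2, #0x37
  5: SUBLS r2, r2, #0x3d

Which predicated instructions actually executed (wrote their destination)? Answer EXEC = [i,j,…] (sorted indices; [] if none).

EXEC = [1,2]

0: ✓ CMP  NZCV=1010
1: ✓ ADDHI  r0←0xd8
2: ✓ MOVVC  r0←0x9c
3: ✓ CMP  NZCV=0011
4: · SUBVC
5: · SUBLS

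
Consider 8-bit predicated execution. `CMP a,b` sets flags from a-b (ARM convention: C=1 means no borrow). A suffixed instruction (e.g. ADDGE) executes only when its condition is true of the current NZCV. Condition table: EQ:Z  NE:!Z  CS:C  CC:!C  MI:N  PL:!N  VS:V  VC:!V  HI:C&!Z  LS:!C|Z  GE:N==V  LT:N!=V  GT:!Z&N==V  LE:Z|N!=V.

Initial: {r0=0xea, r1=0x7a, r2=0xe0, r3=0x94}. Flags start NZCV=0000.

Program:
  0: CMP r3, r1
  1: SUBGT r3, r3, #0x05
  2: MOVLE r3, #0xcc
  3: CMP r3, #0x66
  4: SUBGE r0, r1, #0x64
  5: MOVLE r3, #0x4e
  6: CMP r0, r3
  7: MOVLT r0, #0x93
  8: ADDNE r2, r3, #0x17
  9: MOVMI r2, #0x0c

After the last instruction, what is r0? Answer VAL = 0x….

VAL = 0x93

0: ✓ CMP  NZCV=0011
1: · SUBGT
2: ✓ MOVLE  r3←0xcc
3: ✓ CMP  NZCV=0011
4: · SUBGE
5: ✓ MOVLE  r3←0x4e
6: ✓ CMP  NZCV=1010
7: ✓ MOVLT  r0←0x93
8: ✓ ADDNE  r2←0x65
9: ✓ MOVMI  r2←0x0c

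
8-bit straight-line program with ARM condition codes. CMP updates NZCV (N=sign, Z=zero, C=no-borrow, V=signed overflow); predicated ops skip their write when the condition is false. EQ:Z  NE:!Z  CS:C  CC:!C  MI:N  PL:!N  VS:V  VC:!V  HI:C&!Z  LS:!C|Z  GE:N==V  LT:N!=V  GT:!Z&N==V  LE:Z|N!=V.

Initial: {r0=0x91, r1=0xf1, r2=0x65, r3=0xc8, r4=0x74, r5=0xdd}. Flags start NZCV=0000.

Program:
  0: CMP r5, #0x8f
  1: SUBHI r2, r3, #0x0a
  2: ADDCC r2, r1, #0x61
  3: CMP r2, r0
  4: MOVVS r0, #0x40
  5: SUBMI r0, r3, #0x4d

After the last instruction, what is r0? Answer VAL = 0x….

0: ✓ CMP  NZCV=0010
1: ✓ SUBHI  r2←0xbe
2: · ADDCC
3: ✓ CMP  NZCV=0010
4: · MOVVS
5: · SUBMI

VAL = 0x91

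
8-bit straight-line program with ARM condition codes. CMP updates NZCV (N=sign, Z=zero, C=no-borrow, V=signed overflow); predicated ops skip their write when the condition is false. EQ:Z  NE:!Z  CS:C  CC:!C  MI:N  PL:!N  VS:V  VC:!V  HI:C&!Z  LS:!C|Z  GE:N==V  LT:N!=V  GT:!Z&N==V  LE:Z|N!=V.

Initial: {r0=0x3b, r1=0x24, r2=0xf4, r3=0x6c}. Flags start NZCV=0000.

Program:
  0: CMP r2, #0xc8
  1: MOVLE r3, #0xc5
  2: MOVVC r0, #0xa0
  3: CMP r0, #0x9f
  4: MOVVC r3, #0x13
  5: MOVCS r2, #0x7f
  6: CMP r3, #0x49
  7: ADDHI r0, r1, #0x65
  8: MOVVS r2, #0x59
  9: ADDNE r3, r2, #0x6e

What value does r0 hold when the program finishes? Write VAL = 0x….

0: ✓ CMP  NZCV=0010
1: · MOVLE
2: ✓ MOVVC  r0←0xa0
3: ✓ CMP  NZCV=0010
4: ✓ MOVVC  r3←0x13
5: ✓ MOVCS  r2←0x7f
6: ✓ CMP  NZCV=1000
7: · ADDHI
8: · MOVVS
9: ✓ ADDNE  r3←0xed

VAL = 0xa0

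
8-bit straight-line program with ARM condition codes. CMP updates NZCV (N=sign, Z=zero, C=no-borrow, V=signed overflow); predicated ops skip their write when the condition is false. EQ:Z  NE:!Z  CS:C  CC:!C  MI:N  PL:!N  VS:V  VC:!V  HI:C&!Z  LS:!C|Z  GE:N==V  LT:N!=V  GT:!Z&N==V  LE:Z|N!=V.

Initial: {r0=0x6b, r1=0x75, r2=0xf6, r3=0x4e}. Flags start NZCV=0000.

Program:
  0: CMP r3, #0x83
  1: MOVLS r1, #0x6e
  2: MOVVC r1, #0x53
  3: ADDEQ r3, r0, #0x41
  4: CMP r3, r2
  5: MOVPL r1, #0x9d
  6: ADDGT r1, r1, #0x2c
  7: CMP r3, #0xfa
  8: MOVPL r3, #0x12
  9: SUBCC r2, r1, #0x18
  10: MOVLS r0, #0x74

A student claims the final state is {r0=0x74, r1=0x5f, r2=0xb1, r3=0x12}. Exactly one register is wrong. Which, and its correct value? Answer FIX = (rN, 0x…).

[0] flags=1001 → (cmp)
[1] flags=1001 LS?T → r1=0x6e
[2] flags=1001 VC?F → skip
[3] flags=1001 EQ?F → skip
[4] flags=0000 → (cmp)
[5] flags=0000 PL?T → r1=0x9d
[6] flags=0000 GT?T → r1=0xc9
[7] flags=0000 → (cmp)
[8] flags=0000 PL?T → r3=0x12
[9] flags=0000 CC?T → r2=0xb1
[10] flags=0000 LS?T → r0=0x74

FIX = (r1, 0xc9)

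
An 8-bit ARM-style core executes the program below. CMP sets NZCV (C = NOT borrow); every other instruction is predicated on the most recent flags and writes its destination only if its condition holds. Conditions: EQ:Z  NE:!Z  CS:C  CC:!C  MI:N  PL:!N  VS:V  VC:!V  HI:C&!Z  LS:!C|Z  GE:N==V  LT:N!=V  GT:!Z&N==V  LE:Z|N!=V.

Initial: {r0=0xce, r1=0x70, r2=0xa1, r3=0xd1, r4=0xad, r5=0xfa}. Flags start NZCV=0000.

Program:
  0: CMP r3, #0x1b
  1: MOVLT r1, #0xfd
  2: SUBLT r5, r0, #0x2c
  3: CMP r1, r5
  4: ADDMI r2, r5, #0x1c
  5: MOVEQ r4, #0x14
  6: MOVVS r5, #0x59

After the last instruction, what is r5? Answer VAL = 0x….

[0] flags=1010 → (cmp)
[1] flags=1010 LT?T → r1=0xfd
[2] flags=1010 LT?T → r5=0xa2
[3] flags=0010 → (cmp)
[4] flags=0010 MI?F → skip
[5] flags=0010 EQ?F → skip
[6] flags=0010 VS?F → skip

VAL = 0xa2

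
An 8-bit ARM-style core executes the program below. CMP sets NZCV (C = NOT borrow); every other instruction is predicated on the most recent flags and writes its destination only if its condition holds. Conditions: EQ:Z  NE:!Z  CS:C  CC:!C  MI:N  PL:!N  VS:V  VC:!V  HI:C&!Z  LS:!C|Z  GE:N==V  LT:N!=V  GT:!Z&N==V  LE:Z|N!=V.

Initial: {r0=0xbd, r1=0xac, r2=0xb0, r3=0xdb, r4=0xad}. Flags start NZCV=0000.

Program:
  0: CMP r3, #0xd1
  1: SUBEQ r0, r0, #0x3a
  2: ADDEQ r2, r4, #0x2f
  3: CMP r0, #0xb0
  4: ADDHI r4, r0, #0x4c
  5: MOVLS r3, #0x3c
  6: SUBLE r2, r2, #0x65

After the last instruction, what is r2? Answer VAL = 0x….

VAL = 0xb0

[0] flags=0010 → (cmp)
[1] flags=0010 EQ?F → skip
[2] flags=0010 EQ?F → skip
[3] flags=0010 → (cmp)
[4] flags=0010 HI?T → r4=0x09
[5] flags=0010 LS?F → skip
[6] flags=0010 LE?F → skip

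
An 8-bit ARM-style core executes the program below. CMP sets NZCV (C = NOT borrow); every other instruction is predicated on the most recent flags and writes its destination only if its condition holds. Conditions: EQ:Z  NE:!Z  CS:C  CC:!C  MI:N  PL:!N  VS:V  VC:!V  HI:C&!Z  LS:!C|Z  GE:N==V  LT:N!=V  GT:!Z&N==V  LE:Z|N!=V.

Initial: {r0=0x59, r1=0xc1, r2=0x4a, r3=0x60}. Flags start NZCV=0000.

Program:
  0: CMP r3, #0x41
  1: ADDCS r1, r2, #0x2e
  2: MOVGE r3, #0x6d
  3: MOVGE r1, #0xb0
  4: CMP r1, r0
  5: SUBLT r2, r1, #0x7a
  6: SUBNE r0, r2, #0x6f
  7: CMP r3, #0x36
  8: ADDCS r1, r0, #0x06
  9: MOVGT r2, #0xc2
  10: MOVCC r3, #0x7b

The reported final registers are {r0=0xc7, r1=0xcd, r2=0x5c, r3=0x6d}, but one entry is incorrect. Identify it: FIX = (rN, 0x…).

[0] flags=0010 → (cmp)
[1] flags=0010 CS?T → r1=0x78
[2] flags=0010 GE?T → r3=0x6d
[3] flags=0010 GE?T → r1=0xb0
[4] flags=0011 → (cmp)
[5] flags=0011 LT?T → r2=0x36
[6] flags=0011 NE?T → r0=0xc7
[7] flags=0010 → (cmp)
[8] flags=0010 CS?T → r1=0xcd
[9] flags=0010 GT?T → r2=0xc2
[10] flags=0010 CC?F → skip

FIX = (r2, 0xc2)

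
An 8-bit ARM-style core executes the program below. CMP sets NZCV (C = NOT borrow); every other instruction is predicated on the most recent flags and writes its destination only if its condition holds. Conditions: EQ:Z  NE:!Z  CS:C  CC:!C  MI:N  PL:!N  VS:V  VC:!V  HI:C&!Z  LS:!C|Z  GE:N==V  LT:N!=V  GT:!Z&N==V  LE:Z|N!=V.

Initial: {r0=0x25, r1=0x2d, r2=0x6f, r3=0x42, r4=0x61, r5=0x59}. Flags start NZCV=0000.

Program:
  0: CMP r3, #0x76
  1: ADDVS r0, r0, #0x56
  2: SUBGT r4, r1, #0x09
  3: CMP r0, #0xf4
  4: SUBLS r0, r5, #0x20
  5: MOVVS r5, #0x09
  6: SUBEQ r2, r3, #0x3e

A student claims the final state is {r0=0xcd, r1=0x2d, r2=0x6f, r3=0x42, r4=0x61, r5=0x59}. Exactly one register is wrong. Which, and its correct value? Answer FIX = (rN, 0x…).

[0] flags=1000 → (cmp)
[1] flags=1000 VS?F → skip
[2] flags=1000 GT?F → skip
[3] flags=0000 → (cmp)
[4] flags=0000 LS?T → r0=0x39
[5] flags=0000 VS?F → skip
[6] flags=0000 EQ?F → skip

FIX = (r0, 0x39)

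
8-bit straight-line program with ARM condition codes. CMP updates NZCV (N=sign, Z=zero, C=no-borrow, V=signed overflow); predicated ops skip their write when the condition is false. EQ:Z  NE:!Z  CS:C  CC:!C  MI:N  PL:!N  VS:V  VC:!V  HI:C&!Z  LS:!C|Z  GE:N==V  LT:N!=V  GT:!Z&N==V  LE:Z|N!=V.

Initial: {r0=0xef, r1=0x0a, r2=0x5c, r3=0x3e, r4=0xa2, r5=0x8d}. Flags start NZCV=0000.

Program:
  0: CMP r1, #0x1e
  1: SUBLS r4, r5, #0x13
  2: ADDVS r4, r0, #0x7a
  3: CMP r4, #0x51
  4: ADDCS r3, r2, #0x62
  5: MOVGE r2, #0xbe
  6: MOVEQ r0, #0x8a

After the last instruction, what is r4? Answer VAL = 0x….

VAL = 0x7a

[0] flags=1000 → (cmp)
[1] flags=1000 LS?T → r4=0x7a
[2] flags=1000 VS?F → skip
[3] flags=0010 → (cmp)
[4] flags=0010 CS?T → r3=0xbe
[5] flags=0010 GE?T → r2=0xbe
[6] flags=0010 EQ?F → skip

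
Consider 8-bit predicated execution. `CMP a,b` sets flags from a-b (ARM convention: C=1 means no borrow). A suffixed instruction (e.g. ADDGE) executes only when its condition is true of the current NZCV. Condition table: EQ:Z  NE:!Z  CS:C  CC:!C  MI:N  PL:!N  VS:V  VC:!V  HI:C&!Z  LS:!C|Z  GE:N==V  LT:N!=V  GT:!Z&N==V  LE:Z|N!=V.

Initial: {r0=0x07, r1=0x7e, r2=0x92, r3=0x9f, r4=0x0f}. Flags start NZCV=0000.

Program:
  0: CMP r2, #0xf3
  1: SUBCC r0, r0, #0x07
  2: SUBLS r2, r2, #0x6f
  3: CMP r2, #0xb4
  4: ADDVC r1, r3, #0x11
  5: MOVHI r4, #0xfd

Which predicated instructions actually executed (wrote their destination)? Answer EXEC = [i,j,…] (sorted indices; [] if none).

EXEC = [1,2,4]

0: ✓ CMP  NZCV=1000
1: ✓ SUBCC  r0←0x00
2: ✓ SUBLS  r2←0x23
3: ✓ CMP  NZCV=0000
4: ✓ ADDVC  r1←0xb0
5: · MOVHI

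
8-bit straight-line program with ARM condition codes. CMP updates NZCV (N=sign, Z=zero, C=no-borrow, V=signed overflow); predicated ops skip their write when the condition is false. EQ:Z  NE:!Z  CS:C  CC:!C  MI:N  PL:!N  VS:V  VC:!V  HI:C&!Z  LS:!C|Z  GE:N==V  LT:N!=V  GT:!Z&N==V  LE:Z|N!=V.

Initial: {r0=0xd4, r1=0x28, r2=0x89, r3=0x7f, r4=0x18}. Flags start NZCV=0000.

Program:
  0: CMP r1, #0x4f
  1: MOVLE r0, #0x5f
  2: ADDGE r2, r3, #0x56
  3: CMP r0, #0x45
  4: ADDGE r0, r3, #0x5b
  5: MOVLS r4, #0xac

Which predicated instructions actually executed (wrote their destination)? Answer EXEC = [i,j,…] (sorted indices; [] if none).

EXEC = [1,4]

[0] flags=1000 → (cmp)
[1] flags=1000 LE?T → r0=0x5f
[2] flags=1000 GE?F → skip
[3] flags=0010 → (cmp)
[4] flags=0010 GE?T → r0=0xda
[5] flags=0010 LS?F → skip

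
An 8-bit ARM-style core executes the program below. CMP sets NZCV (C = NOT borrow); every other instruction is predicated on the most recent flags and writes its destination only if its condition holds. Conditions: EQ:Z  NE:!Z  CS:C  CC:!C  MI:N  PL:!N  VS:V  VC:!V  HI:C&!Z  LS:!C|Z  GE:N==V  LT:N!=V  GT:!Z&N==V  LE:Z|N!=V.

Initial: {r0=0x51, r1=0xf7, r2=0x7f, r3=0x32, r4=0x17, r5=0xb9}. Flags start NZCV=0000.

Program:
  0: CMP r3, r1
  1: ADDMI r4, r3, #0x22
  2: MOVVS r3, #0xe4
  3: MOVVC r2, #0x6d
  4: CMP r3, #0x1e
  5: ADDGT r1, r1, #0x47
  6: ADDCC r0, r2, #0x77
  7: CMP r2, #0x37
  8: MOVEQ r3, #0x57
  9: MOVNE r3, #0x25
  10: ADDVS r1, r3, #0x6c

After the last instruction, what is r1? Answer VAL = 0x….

VAL = 0x3e

0: ✓ CMP  NZCV=0000
1: · ADDMI
2: · MOVVS
3: ✓ MOVVC  r2←0x6d
4: ✓ CMP  NZCV=0010
5: ✓ ADDGT  r1←0x3e
6: · ADDCC
7: ✓ CMP  NZCV=0010
8: · MOVEQ
9: ✓ MOVNE  r3←0x25
10: · ADDVS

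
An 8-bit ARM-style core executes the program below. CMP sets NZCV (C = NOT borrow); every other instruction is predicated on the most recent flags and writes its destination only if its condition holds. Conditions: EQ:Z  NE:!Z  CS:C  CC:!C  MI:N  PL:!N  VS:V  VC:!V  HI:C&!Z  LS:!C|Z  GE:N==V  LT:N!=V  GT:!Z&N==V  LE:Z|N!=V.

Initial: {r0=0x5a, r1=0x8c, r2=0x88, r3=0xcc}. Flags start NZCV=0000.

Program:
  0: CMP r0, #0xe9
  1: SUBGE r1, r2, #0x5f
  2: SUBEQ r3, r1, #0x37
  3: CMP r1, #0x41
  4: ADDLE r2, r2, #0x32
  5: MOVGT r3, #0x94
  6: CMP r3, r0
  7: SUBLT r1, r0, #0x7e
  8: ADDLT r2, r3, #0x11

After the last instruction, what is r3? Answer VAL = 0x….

VAL = 0xcc

0: ✓ CMP  NZCV=0000
1: ✓ SUBGE  r1←0x29
2: · SUBEQ
3: ✓ CMP  NZCV=1000
4: ✓ ADDLE  r2←0xba
5: · MOVGT
6: ✓ CMP  NZCV=0011
7: ✓ SUBLT  r1←0xdc
8: ✓ ADDLT  r2←0xdd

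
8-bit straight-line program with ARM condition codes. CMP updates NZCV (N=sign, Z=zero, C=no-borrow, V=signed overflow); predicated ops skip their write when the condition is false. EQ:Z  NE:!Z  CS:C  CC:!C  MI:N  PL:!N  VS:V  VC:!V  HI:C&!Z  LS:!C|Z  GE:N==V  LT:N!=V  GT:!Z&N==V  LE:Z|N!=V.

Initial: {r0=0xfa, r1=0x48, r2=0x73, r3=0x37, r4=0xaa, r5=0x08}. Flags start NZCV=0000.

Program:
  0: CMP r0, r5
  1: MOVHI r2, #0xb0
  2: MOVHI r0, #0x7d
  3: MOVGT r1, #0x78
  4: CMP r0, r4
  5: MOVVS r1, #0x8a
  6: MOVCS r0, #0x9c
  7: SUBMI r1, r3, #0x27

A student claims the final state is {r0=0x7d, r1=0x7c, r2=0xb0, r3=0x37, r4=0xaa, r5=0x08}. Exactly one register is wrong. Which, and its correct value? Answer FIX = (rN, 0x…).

FIX = (r1, 0x10)

[0] flags=1010 → (cmp)
[1] flags=1010 HI?T → r2=0xb0
[2] flags=1010 HI?T → r0=0x7d
[3] flags=1010 GT?F → skip
[4] flags=1001 → (cmp)
[5] flags=1001 VS?T → r1=0x8a
[6] flags=1001 CS?F → skip
[7] flags=1001 MI?T → r1=0x10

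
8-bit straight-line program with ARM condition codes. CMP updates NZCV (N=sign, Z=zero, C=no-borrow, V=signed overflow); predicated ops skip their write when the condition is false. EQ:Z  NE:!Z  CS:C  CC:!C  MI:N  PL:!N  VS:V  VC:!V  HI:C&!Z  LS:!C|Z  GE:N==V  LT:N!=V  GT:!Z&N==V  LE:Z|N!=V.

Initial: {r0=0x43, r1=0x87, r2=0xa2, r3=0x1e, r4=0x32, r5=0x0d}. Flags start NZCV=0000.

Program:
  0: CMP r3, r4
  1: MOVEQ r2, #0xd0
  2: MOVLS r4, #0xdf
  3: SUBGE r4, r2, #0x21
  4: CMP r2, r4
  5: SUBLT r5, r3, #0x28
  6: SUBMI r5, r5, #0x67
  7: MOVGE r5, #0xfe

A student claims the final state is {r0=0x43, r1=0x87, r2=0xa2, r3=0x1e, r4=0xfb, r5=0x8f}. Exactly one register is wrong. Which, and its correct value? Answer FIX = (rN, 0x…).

FIX = (r4, 0xdf)

[0] flags=1000 → (cmp)
[1] flags=1000 EQ?F → skip
[2] flags=1000 LS?T → r4=0xdf
[3] flags=1000 GE?F → skip
[4] flags=1000 → (cmp)
[5] flags=1000 LT?T → r5=0xf6
[6] flags=1000 MI?T → r5=0x8f
[7] flags=1000 GE?F → skip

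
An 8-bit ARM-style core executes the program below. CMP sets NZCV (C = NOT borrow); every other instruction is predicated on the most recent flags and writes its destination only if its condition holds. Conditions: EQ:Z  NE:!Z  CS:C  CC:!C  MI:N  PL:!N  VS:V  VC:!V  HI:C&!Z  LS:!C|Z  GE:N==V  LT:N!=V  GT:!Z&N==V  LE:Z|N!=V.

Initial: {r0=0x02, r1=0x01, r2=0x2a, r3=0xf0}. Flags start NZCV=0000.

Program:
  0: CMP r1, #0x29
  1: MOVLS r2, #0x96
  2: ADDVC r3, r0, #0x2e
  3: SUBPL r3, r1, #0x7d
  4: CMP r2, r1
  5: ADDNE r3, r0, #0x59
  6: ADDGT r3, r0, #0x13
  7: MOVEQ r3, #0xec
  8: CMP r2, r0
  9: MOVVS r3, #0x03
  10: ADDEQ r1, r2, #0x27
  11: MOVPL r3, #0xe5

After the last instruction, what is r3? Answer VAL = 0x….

VAL = 0x5b

0: ✓ CMP  NZCV=1000
1: ✓ MOVLS  r2←0x96
2: ✓ ADDVC  r3←0x30
3: · SUBPL
4: ✓ CMP  NZCV=1010
5: ✓ ADDNE  r3←0x5b
6: · ADDGT
7: · MOVEQ
8: ✓ CMP  NZCV=1010
9: · MOVVS
10: · ADDEQ
11: · MOVPL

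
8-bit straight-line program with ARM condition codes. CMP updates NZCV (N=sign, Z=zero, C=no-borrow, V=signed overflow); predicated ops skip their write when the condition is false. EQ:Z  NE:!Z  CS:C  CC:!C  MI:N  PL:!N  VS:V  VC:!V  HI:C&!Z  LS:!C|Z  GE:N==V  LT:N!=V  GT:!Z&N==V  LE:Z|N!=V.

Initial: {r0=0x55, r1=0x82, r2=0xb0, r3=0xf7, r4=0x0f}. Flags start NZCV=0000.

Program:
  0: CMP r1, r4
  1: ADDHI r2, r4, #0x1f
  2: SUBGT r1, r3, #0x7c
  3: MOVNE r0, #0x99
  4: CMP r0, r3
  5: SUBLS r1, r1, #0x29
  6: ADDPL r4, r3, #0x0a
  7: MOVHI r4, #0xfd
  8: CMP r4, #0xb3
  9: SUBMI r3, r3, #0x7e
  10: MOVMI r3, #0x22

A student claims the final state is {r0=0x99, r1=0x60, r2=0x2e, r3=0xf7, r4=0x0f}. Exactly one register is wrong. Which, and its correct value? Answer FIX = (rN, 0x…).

FIX = (r1, 0x59)

0: ✓ CMP  NZCV=0011
1: ✓ ADDHI  r2←0x2e
2: · SUBGT
3: ✓ MOVNE  r0←0x99
4: ✓ CMP  NZCV=1000
5: ✓ SUBLS  r1←0x59
6: · ADDPL
7: · MOVHI
8: ✓ CMP  NZCV=0000
9: · SUBMI
10: · MOVMI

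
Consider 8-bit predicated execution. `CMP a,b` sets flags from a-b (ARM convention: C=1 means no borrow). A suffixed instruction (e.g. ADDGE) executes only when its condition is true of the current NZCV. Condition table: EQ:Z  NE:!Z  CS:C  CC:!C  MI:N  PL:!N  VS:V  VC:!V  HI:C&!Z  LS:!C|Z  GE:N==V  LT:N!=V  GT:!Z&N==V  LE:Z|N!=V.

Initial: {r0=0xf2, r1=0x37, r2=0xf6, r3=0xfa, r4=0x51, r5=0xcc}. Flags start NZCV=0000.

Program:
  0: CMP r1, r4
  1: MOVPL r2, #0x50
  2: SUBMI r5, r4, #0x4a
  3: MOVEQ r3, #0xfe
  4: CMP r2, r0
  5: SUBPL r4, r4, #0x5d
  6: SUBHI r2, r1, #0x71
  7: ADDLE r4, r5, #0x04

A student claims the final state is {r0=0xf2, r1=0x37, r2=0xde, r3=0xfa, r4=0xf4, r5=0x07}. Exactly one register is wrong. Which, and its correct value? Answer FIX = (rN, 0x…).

0: ✓ CMP  NZCV=1000
1: · MOVPL
2: ✓ SUBMI  r5←0x07
3: · MOVEQ
4: ✓ CMP  NZCV=0010
5: ✓ SUBPL  r4←0xf4
6: ✓ SUBHI  r2←0xc6
7: · ADDLE

FIX = (r2, 0xc6)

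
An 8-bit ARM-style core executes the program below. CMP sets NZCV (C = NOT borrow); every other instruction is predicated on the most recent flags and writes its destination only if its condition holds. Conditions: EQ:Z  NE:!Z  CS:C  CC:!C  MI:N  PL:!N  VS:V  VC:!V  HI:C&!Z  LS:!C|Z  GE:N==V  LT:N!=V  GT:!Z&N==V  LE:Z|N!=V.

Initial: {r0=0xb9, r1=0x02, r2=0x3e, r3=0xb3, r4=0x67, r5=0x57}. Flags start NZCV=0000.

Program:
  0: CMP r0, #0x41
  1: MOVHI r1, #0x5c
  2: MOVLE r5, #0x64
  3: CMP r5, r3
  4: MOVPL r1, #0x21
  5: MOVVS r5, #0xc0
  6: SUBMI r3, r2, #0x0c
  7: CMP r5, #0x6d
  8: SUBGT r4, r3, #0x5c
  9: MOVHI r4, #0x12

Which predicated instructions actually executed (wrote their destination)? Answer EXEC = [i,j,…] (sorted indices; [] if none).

[0] flags=0011 → (cmp)
[1] flags=0011 HI?T → r1=0x5c
[2] flags=0011 LE?T → r5=0x64
[3] flags=1001 → (cmp)
[4] flags=1001 PL?F → skip
[5] flags=1001 VS?T → r5=0xc0
[6] flags=1001 MI?T → r3=0x32
[7] flags=0011 → (cmp)
[8] flags=0011 GT?F → skip
[9] flags=0011 HI?T → r4=0x12

EXEC = [1,2,5,6,9]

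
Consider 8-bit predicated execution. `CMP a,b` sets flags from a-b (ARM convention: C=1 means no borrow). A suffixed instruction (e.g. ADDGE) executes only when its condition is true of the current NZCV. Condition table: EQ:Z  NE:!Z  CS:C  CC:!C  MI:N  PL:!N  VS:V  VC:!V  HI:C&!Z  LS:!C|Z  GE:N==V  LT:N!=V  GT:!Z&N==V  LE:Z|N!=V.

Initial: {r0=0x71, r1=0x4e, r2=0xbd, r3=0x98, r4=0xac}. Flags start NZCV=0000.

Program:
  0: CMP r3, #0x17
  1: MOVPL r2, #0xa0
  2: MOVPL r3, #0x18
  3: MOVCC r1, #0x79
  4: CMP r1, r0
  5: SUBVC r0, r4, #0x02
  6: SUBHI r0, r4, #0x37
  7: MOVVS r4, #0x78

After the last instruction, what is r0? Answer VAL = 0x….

VAL = 0xaa

0: ✓ CMP  NZCV=1010
1: · MOVPL
2: · MOVPL
3: · MOVCC
4: ✓ CMP  NZCV=1000
5: ✓ SUBVC  r0←0xaa
6: · SUBHI
7: · MOVVS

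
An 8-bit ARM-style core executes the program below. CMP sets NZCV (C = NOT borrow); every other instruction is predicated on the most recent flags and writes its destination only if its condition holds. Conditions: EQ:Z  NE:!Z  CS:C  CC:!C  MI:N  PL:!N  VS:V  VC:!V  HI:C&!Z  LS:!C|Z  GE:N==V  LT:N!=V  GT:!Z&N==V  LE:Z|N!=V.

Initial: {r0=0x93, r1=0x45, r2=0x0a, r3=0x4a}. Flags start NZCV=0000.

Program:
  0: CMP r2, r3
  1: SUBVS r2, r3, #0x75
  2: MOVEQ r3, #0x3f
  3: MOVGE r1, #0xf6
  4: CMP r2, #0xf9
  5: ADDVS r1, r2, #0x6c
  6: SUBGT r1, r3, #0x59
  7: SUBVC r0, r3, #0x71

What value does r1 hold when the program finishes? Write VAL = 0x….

0: ✓ CMP  NZCV=1000
1: · SUBVS
2: · MOVEQ
3: · MOVGE
4: ✓ CMP  NZCV=0000
5: · ADDVS
6: ✓ SUBGT  r1←0xf1
7: ✓ SUBVC  r0←0xd9

VAL = 0xf1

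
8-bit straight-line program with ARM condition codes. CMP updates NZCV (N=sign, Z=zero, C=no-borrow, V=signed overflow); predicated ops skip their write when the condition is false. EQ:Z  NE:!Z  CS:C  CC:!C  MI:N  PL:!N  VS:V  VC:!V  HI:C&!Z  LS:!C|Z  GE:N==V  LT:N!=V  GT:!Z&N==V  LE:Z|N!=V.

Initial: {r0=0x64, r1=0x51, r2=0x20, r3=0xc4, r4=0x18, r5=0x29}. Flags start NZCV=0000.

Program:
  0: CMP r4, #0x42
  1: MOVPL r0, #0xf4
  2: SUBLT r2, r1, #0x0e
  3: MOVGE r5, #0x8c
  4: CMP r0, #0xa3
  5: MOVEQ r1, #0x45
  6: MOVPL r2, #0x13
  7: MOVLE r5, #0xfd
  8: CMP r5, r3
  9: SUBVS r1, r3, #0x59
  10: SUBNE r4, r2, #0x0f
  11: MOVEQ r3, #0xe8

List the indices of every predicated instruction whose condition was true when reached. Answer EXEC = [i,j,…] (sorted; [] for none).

EXEC = [2,10]

0: ✓ CMP  NZCV=1000
1: · MOVPL
2: ✓ SUBLT  r2←0x43
3: · MOVGE
4: ✓ CMP  NZCV=1001
5: · MOVEQ
6: · MOVPL
7: · MOVLE
8: ✓ CMP  NZCV=0000
9: · SUBVS
10: ✓ SUBNE  r4←0x34
11: · MOVEQ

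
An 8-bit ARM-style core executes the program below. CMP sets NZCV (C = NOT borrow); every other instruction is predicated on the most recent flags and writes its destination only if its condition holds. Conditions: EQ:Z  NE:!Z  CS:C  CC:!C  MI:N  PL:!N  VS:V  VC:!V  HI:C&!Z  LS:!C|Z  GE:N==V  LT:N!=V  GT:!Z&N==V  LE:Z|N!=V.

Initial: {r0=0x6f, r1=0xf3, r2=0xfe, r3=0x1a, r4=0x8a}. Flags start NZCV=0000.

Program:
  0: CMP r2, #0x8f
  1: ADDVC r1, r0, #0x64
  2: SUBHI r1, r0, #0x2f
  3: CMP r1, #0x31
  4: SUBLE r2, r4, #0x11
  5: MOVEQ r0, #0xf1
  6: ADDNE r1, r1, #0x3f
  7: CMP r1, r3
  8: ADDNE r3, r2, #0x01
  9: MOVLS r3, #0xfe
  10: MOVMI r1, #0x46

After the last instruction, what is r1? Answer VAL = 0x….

0: ✓ CMP  NZCV=0010
1: ✓ ADDVC  r1←0xd3
2: ✓ SUBHI  r1←0x40
3: ✓ CMP  NZCV=0010
4: · SUBLE
5: · MOVEQ
6: ✓ ADDNE  r1←0x7f
7: ✓ CMP  NZCV=0010
8: ✓ ADDNE  r3←0xff
9: · MOVLS
10: · MOVMI

VAL = 0x7f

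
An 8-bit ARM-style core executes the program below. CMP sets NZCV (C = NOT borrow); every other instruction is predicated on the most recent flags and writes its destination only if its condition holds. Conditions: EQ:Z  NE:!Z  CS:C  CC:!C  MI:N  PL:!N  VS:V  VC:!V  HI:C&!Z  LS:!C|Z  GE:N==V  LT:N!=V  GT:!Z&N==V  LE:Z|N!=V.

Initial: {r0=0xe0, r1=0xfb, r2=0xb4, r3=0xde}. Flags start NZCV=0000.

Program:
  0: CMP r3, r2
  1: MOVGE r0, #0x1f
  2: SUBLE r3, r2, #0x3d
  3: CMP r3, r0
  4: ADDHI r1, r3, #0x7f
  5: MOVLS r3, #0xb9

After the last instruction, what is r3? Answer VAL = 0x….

VAL = 0xde

[0] flags=0010 → (cmp)
[1] flags=0010 GE?T → r0=0x1f
[2] flags=0010 LE?F → skip
[3] flags=1010 → (cmp)
[4] flags=1010 HI?T → r1=0x5d
[5] flags=1010 LS?F → skip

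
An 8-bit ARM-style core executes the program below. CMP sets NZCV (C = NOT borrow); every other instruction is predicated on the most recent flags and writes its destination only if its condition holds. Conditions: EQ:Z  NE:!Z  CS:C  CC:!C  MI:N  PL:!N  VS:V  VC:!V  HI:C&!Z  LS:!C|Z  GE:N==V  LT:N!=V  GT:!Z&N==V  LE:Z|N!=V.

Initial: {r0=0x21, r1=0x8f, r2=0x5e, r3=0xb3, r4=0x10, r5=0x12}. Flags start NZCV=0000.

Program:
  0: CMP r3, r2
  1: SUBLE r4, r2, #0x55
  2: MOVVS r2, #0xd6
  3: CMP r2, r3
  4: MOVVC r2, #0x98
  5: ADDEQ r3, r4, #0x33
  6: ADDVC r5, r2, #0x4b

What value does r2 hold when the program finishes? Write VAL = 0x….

VAL = 0x98

[0] flags=0011 → (cmp)
[1] flags=0011 LE?T → r4=0x09
[2] flags=0011 VS?T → r2=0xd6
[3] flags=0010 → (cmp)
[4] flags=0010 VC?T → r2=0x98
[5] flags=0010 EQ?F → skip
[6] flags=0010 VC?T → r5=0xe3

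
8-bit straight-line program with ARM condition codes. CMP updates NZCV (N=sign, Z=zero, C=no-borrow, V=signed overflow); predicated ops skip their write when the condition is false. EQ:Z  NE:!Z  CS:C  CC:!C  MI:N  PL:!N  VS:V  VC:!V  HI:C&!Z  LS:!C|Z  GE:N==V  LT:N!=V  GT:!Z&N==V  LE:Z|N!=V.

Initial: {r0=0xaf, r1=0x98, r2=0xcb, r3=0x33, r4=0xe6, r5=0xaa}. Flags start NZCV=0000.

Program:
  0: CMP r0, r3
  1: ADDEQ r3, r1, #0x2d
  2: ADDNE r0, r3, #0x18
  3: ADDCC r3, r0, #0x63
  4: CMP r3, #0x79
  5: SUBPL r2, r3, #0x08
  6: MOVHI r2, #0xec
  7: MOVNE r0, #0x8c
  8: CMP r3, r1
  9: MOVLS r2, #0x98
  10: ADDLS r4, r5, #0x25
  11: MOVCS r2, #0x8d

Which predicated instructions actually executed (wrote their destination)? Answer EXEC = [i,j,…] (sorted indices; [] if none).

EXEC = [2,7,9,10]

[0] flags=0011 → (cmp)
[1] flags=0011 EQ?F → skip
[2] flags=0011 NE?T → r0=0x4b
[3] flags=0011 CC?F → skip
[4] flags=1000 → (cmp)
[5] flags=1000 PL?F → skip
[6] flags=1000 HI?F → skip
[7] flags=1000 NE?T → r0=0x8c
[8] flags=1001 → (cmp)
[9] flags=1001 LS?T → r2=0x98
[10] flags=1001 LS?T → r4=0xcf
[11] flags=1001 CS?F → skip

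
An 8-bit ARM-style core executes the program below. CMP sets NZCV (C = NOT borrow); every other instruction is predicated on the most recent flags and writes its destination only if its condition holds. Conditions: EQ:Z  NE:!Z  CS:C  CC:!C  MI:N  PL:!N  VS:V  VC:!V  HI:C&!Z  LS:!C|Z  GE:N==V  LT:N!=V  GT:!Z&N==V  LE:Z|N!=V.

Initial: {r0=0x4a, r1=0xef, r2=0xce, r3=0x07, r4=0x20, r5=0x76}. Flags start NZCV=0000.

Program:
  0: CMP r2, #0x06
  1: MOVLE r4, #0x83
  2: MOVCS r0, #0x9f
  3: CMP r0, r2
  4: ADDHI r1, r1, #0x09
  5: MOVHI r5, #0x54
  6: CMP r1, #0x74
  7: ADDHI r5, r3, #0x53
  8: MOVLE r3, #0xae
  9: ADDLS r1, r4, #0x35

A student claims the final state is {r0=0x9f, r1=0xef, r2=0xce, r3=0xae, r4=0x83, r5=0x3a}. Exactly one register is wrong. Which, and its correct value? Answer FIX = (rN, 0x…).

FIX = (r5, 0x5a)

[0] flags=1010 → (cmp)
[1] flags=1010 LE?T → r4=0x83
[2] flags=1010 CS?T → r0=0x9f
[3] flags=1000 → (cmp)
[4] flags=1000 HI?F → skip
[5] flags=1000 HI?F → skip
[6] flags=0011 → (cmp)
[7] flags=0011 HI?T → r5=0x5a
[8] flags=0011 LE?T → r3=0xae
[9] flags=0011 LS?F → skip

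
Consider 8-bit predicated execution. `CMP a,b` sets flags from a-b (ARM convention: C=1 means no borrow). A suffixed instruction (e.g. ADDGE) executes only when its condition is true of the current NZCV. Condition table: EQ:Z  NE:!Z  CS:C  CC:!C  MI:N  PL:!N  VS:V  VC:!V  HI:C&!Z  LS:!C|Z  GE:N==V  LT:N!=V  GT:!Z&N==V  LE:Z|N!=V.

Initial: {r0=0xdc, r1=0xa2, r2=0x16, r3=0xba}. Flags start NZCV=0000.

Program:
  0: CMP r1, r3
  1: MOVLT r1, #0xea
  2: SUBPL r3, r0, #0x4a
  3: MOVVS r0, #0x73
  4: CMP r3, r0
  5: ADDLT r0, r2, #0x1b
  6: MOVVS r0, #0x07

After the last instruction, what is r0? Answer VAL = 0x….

0: ✓ CMP  NZCV=1000
1: ✓ MOVLT  r1←0xea
2: · SUBPL
3: · MOVVS
4: ✓ CMP  NZCV=1000
5: ✓ ADDLT  r0←0x31
6: · MOVVS

VAL = 0x31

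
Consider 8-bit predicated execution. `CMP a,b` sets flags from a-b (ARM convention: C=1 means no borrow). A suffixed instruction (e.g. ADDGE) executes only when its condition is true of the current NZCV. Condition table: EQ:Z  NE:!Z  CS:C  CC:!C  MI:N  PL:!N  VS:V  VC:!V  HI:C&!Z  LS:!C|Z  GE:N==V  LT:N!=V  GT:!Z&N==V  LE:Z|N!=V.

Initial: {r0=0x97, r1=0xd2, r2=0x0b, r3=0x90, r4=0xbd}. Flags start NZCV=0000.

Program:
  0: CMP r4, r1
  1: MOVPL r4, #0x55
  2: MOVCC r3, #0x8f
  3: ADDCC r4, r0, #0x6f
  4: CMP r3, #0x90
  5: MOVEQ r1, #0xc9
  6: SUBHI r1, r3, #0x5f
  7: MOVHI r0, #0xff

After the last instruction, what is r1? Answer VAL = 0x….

VAL = 0xd2

0: ✓ CMP  NZCV=1000
1: · MOVPL
2: ✓ MOVCC  r3←0x8f
3: ✓ ADDCC  r4←0x06
4: ✓ CMP  NZCV=1000
5: · MOVEQ
6: · SUBHI
7: · MOVHI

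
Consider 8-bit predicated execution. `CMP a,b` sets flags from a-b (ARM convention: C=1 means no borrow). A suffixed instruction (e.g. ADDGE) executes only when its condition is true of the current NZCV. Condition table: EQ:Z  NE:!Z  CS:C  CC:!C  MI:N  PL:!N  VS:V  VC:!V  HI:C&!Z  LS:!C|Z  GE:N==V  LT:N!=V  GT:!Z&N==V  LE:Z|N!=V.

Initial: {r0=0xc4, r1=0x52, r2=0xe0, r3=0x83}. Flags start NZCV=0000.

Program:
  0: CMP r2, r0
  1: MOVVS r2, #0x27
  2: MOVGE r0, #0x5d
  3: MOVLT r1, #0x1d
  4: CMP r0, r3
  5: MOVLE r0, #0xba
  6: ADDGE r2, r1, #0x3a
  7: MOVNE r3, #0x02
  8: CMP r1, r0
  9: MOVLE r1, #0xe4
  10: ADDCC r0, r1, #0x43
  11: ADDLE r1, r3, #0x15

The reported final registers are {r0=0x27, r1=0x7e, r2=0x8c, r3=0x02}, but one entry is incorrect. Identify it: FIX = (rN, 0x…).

0: ✓ CMP  NZCV=0010
1: · MOVVS
2: ✓ MOVGE  r0←0x5d
3: · MOVLT
4: ✓ CMP  NZCV=1001
5: · MOVLE
6: ✓ ADDGE  r2←0x8c
7: ✓ MOVNE  r3←0x02
8: ✓ CMP  NZCV=1000
9: ✓ MOVLE  r1←0xe4
10: ✓ ADDCC  r0←0x27
11: ✓ ADDLE  r1←0x17

FIX = (r1, 0x17)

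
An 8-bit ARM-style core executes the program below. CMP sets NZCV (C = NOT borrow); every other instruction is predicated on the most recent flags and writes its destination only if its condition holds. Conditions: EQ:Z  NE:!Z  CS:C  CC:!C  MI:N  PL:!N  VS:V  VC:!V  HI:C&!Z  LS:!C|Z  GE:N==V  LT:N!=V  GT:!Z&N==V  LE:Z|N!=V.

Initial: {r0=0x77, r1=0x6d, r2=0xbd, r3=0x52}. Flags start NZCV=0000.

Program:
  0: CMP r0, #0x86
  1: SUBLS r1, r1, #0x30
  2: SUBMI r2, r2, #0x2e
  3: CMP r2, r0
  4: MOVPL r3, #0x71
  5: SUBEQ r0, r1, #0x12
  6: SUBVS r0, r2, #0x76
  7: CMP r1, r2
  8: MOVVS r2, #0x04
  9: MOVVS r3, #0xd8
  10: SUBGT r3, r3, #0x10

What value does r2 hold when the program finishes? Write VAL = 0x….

[0] flags=1001 → (cmp)
[1] flags=1001 LS?T → r1=0x3d
[2] flags=1001 MI?T → r2=0x8f
[3] flags=0011 → (cmp)
[4] flags=0011 PL?T → r3=0x71
[5] flags=0011 EQ?F → skip
[6] flags=0011 VS?T → r0=0x19
[7] flags=1001 → (cmp)
[8] flags=1001 VS?T → r2=0x04
[9] flags=1001 VS?T → r3=0xd8
[10] flags=1001 GT?T → r3=0xc8

VAL = 0x04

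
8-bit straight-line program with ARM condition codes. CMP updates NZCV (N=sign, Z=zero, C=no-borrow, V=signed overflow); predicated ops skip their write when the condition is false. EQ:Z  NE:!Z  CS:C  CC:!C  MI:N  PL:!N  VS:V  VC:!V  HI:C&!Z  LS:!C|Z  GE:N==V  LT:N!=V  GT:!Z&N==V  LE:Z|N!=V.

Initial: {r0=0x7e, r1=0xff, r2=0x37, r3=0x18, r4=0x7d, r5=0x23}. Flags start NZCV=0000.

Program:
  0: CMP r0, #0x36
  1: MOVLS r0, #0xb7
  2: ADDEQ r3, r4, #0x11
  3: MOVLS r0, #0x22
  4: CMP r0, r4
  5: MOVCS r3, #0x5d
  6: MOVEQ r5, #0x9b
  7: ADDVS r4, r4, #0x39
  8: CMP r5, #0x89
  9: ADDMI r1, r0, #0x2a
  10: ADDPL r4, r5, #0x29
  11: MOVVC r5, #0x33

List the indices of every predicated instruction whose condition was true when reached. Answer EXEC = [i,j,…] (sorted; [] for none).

0: ✓ CMP  NZCV=0010
1: · MOVLS
2: · ADDEQ
3: · MOVLS
4: ✓ CMP  NZCV=0010
5: ✓ MOVCS  r3←0x5d
6: · MOVEQ
7: · ADDVS
8: ✓ CMP  NZCV=1001
9: ✓ ADDMI  r1←0xa8
10: · ADDPL
11: · MOVVC

EXEC = [5,9]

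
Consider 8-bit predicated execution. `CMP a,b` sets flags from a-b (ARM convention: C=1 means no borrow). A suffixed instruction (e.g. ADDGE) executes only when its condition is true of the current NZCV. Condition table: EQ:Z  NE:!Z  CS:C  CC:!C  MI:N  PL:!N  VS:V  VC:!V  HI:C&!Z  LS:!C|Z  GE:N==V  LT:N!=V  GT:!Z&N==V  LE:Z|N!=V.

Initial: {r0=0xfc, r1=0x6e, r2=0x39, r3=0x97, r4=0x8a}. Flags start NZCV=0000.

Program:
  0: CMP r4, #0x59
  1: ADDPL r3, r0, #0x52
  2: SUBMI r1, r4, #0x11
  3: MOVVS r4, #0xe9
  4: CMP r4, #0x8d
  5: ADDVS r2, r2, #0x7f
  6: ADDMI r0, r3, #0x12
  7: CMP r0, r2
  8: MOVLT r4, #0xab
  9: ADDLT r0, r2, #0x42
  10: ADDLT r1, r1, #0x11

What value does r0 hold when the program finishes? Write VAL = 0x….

VAL = 0x7b

0: ✓ CMP  NZCV=0011
1: ✓ ADDPL  r3←0x4e
2: · SUBMI
3: ✓ MOVVS  r4←0xe9
4: ✓ CMP  NZCV=0010
5: · ADDVS
6: · ADDMI
7: ✓ CMP  NZCV=1010
8: ✓ MOVLT  r4←0xab
9: ✓ ADDLT  r0←0x7b
10: ✓ ADDLT  r1←0x7f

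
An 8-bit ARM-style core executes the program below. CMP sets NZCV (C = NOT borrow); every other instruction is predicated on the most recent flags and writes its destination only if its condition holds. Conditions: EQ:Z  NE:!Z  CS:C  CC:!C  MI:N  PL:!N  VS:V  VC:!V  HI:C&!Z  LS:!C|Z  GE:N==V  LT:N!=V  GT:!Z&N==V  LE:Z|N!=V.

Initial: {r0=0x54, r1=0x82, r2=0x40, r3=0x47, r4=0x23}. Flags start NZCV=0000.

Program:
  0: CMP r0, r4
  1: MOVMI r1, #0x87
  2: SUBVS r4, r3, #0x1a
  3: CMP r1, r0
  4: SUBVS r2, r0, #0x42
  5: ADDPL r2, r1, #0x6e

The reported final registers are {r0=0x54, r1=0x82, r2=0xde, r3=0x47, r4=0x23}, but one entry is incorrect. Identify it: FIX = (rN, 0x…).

0: ✓ CMP  NZCV=0010
1: · MOVMI
2: · SUBVS
3: ✓ CMP  NZCV=0011
4: ✓ SUBVS  r2←0x12
5: ✓ ADDPL  r2←0xf0

FIX = (r2, 0xf0)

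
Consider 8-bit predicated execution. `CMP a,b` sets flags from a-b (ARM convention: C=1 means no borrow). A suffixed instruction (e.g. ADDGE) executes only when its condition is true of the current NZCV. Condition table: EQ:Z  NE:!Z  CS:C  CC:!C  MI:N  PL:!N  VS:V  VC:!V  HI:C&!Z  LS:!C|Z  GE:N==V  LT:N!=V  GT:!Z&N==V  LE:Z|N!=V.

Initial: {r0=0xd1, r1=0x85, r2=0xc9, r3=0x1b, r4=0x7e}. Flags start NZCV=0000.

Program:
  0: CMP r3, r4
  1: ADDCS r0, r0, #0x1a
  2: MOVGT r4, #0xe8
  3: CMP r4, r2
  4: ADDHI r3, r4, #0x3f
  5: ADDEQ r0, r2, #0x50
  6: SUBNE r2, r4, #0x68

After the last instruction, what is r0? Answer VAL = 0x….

0: ✓ CMP  NZCV=1000
1: · ADDCS
2: · MOVGT
3: ✓ CMP  NZCV=1001
4: · ADDHI
5: · ADDEQ
6: ✓ SUBNE  r2←0x16

VAL = 0xd1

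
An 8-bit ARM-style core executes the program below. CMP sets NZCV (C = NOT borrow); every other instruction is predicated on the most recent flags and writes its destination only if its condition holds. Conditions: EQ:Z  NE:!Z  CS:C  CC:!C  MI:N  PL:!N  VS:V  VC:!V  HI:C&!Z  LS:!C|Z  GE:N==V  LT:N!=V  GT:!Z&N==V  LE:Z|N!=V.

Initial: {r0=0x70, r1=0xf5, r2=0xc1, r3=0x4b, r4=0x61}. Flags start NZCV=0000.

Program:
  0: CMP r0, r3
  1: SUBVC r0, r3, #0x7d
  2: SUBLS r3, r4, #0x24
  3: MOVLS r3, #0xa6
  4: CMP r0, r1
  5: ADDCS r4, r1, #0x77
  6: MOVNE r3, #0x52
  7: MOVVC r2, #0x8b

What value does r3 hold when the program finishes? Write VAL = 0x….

0: ✓ CMP  NZCV=0010
1: ✓ SUBVC  r0←0xce
2: · SUBLS
3: · MOVLS
4: ✓ CMP  NZCV=1000
5: · ADDCS
6: ✓ MOVNE  r3←0x52
7: ✓ MOVVC  r2←0x8b

VAL = 0x52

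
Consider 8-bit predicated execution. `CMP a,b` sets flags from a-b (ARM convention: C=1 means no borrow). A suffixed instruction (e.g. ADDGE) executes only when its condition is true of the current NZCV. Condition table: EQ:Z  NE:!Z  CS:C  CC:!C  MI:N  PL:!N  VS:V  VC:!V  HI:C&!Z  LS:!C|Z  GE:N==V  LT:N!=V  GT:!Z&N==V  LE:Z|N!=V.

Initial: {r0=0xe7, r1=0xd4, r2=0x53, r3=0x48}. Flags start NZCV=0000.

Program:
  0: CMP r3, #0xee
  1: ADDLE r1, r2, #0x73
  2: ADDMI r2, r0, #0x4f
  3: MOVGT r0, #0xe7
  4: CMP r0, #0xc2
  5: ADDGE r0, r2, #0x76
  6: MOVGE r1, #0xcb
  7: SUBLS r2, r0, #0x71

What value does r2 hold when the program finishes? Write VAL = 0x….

VAL = 0x53

0: ✓ CMP  NZCV=0000
1: · ADDLE
2: · ADDMI
3: ✓ MOVGT  r0←0xe7
4: ✓ CMP  NZCV=0010
5: ✓ ADDGE  r0←0xc9
6: ✓ MOVGE  r1←0xcb
7: · SUBLS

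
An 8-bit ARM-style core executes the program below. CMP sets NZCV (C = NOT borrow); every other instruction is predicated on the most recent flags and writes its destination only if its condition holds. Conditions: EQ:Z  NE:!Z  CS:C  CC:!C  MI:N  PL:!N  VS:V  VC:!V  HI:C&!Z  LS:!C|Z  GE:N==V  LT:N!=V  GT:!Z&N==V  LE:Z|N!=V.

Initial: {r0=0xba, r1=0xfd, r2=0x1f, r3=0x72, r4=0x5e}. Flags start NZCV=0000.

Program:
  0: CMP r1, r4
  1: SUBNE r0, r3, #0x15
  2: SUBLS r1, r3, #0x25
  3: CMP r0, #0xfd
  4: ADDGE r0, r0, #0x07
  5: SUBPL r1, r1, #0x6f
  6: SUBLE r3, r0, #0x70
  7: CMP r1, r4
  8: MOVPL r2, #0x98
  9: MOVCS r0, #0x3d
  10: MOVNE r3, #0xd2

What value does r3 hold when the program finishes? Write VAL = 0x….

VAL = 0xd2

[0] flags=1010 → (cmp)
[1] flags=1010 NE?T → r0=0x5d
[2] flags=1010 LS?F → skip
[3] flags=0000 → (cmp)
[4] flags=0000 GE?T → r0=0x64
[5] flags=0000 PL?T → r1=0x8e
[6] flags=0000 LE?F → skip
[7] flags=0011 → (cmp)
[8] flags=0011 PL?T → r2=0x98
[9] flags=0011 CS?T → r0=0x3d
[10] flags=0011 NE?T → r3=0xd2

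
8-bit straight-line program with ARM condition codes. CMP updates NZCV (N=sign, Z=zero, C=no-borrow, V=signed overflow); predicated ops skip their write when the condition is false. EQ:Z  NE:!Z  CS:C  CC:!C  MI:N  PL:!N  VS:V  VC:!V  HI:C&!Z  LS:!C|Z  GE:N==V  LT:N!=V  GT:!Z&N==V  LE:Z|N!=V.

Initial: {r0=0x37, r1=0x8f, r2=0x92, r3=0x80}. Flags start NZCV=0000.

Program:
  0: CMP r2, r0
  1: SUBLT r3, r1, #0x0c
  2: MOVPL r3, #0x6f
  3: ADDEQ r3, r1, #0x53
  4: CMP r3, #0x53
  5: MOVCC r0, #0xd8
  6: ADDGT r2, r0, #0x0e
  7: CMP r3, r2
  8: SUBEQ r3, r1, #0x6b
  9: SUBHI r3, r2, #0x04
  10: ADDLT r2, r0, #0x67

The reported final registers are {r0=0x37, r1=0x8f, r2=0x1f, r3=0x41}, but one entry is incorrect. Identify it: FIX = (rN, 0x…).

FIX = (r2, 0x45)

0: ✓ CMP  NZCV=0011
1: ✓ SUBLT  r3←0x83
2: ✓ MOVPL  r3←0x6f
3: · ADDEQ
4: ✓ CMP  NZCV=0010
5: · MOVCC
6: ✓ ADDGT  r2←0x45
7: ✓ CMP  NZCV=0010
8: · SUBEQ
9: ✓ SUBHI  r3←0x41
10: · ADDLT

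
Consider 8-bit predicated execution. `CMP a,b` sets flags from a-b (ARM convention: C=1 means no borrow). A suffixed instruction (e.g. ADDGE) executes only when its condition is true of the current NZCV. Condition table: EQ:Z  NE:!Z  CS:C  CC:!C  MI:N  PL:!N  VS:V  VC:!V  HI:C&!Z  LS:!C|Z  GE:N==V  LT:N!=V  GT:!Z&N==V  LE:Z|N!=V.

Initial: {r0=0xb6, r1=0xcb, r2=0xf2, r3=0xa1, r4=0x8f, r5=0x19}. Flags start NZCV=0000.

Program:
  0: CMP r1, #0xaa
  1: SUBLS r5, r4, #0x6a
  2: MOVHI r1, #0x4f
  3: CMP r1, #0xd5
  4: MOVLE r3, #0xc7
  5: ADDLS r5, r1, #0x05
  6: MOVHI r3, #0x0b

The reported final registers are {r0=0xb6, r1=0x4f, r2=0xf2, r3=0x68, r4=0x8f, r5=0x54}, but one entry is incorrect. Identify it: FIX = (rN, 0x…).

0: ✓ CMP  NZCV=0010
1: · SUBLS
2: ✓ MOVHI  r1←0x4f
3: ✓ CMP  NZCV=0000
4: · MOVLE
5: ✓ ADDLS  r5←0x54
6: · MOVHI

FIX = (r3, 0xa1)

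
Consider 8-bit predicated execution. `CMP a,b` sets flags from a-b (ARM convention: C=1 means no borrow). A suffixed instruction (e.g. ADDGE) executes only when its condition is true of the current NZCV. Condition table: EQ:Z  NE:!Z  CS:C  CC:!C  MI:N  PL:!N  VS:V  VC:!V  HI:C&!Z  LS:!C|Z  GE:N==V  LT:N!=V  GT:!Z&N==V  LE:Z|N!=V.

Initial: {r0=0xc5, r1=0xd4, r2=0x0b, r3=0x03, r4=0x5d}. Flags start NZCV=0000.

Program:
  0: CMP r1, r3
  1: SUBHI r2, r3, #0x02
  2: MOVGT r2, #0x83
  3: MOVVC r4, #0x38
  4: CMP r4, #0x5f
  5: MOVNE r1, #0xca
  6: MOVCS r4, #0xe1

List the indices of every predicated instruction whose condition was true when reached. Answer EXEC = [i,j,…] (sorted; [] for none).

0: ✓ CMP  NZCV=1010
1: ✓ SUBHI  r2←0x01
2: · MOVGT
3: ✓ MOVVC  r4←0x38
4: ✓ CMP  NZCV=1000
5: ✓ MOVNE  r1←0xca
6: · MOVCS

EXEC = [1,3,5]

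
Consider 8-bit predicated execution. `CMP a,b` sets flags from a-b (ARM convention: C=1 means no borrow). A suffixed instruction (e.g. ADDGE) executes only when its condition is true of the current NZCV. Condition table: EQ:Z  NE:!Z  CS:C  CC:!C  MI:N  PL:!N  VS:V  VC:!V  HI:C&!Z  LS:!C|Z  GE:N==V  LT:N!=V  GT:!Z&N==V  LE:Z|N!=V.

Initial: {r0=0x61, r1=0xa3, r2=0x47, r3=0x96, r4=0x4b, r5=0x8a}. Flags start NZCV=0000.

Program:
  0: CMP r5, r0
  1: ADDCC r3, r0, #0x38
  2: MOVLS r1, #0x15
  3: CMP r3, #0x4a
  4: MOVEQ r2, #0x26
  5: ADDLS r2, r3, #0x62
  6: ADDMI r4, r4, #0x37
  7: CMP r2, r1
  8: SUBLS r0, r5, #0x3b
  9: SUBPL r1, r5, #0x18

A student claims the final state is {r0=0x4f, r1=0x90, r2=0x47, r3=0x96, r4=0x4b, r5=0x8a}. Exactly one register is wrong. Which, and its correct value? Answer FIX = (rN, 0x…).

[0] flags=0011 → (cmp)
[1] flags=0011 CC?F → skip
[2] flags=0011 LS?F → skip
[3] flags=0011 → (cmp)
[4] flags=0011 EQ?F → skip
[5] flags=0011 LS?F → skip
[6] flags=0011 MI?F → skip
[7] flags=1001 → (cmp)
[8] flags=1001 LS?T → r0=0x4f
[9] flags=1001 PL?F → skip

FIX = (r1, 0xa3)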